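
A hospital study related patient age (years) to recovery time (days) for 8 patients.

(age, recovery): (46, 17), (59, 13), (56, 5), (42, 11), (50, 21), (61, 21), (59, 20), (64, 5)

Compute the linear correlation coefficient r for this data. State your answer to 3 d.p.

n = 8, Σx = 437, Σy = 113, Σx² = 24295, Σy² = 1911, Σxy = 6122
nΣxy − ΣxΣy = 48976 − 49381 = -405
nΣx² − (Σx)² = 194360 − 190969 = 3391; nΣy² − (Σy)² = 15288 − 12769 = 2519
r = -405 / √(3391 × 2519) = -405 / 2922.6579 ≈ -0.139

-0.139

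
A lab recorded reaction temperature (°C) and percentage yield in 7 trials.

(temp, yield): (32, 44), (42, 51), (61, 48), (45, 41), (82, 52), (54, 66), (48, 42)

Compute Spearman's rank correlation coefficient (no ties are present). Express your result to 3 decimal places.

Rank temp: 1, 2, 6, 3, 7, 5, 4
Rank yield: 3, 5, 4, 1, 6, 7, 2
d = rank(temp) − rank(yield): -2, -3, 2, 2, 1, -2, 2; Σd² = 30
ρ = 1 − 6Σd² / [n(n²−1)] = 1 − 6×30 / (7×48) = 1 − 180/336 ≈ 0.464

0.464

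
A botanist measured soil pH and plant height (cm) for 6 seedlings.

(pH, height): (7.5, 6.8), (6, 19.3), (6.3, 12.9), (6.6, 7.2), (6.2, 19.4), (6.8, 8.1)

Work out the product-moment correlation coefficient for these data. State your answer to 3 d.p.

n = 6, Σx = 39.4, Σy = 73.7, Σx² = 260.18, Σy² = 1078.95, Σxy = 470.95
nΣxy − ΣxΣy = 2825.7 − 2903.78 = -78.08
nΣx² − (Σx)² = 1561.08 − 1552.36 = 8.72; nΣy² − (Σy)² = 6473.7 − 5431.69 = 1042.01
r = -78.08 / √(8.72 × 1042.01) = -78.08 / 95.3222 ≈ -0.819

-0.819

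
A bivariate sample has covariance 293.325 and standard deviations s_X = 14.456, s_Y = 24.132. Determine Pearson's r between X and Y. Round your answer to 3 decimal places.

0.841

r = Cov(X,Y) / (s_X · s_Y) = 293.325 / (14.456 × 24.132)
  = 293.325 / 348.8522 ≈ 0.841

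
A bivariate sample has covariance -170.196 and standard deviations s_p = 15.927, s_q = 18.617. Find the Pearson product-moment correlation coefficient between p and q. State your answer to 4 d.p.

r = Cov(p,q) / (s_p · s_q) = -170.196 / (15.927 × 18.617)
  = -170.196 / 296.5130 ≈ -0.5740

-0.5740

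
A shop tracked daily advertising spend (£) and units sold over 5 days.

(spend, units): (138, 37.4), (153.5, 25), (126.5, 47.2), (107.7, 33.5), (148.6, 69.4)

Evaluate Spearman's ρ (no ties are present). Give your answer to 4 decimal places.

Rank spend: 3, 5, 2, 1, 4
Rank units: 3, 1, 4, 2, 5
d = rank(spend) − rank(units): 0, 4, -2, -1, -1; Σd² = 22
ρ = 1 − 6Σd² / [n(n²−1)] = 1 − 6×22 / (5×24) = 1 − 132/120 ≈ -0.1000

-0.1000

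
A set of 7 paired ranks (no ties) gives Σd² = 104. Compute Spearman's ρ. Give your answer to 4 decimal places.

-0.8571

ρ = 1 − 6Σd² / [n(n²−1)] = 1 − 6×104 / (7×48)
  = 1 − 624/336 = 1 − 1.85714 ≈ -0.8571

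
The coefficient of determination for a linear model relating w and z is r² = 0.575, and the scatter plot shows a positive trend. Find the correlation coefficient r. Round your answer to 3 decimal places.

0.758

|r| = √0.575 = 0.758
The association is positive, so r = 0.758.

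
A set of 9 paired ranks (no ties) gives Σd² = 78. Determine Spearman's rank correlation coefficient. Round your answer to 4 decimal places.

ρ = 1 − 6Σd² / [n(n²−1)] = 1 − 6×78 / (9×80)
  = 1 − 468/720 = 1 − 0.65000 ≈ 0.3500

0.3500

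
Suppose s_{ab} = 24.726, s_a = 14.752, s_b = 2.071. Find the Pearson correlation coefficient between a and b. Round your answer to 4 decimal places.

0.8093

r = Cov(a,b) / (s_a · s_b) = 24.726 / (14.752 × 2.071)
  = 24.726 / 30.5514 ≈ 0.8093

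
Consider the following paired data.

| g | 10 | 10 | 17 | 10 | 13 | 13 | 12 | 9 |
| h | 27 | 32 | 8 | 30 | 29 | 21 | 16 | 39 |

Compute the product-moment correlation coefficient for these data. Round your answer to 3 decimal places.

n = 8, Σg = 94, Σh = 202, Σg² = 1152, Σh² = 5776, Σgh = 2219
nΣgh − ΣgΣh = 17752 − 18988 = -1236
nΣg² − (Σg)² = 9216 − 8836 = 380; nΣh² − (Σh)² = 46208 − 40804 = 5404
r = -1236 / √(380 × 5404) = -1236 / 1433.0108 ≈ -0.863

-0.863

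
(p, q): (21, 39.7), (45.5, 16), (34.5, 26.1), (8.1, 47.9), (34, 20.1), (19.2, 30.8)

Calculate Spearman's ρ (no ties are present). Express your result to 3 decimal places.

Rank p: 3, 6, 5, 1, 4, 2
Rank q: 5, 1, 3, 6, 2, 4
d = rank(p) − rank(q): -2, 5, 2, -5, 2, -2; Σd² = 66
ρ = 1 − 6Σd² / [n(n²−1)] = 1 − 6×66 / (6×35) = 1 − 396/210 ≈ -0.886

-0.886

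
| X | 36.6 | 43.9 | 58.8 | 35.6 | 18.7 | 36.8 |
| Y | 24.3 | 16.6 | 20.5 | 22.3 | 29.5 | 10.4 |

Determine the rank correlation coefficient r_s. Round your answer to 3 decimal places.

Rank X: 3, 5, 6, 2, 1, 4
Rank Y: 5, 2, 3, 4, 6, 1
d = rank(X) − rank(Y): -2, 3, 3, -2, -5, 3; Σd² = 60
ρ = 1 − 6Σd² / [n(n²−1)] = 1 − 6×60 / (6×35) = 1 − 360/210 ≈ -0.714

-0.714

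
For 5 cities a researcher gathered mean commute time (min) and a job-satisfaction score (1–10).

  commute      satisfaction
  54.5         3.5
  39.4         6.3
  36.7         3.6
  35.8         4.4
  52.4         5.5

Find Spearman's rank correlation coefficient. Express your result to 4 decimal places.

-0.2000

Rank commute: 5, 3, 2, 1, 4
Rank satisfaction: 1, 5, 2, 3, 4
d = rank(commute) − rank(satisfaction): 4, -2, 0, -2, 0; Σd² = 24
ρ = 1 − 6Σd² / [n(n²−1)] = 1 − 6×24 / (5×24) = 1 − 144/120 ≈ -0.2000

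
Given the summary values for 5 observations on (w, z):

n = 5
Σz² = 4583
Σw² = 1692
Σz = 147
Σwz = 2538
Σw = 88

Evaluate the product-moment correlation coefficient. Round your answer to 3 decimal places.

r = (nΣwz − ΣwΣz) / √[(nΣw² − (Σw)²)(nΣz² − (Σz)²)]
Numerator: 5×2538 − 88×147 = -246
Denominator: √[(8460 − 7744)(22915 − 21609)] = √[716 × 1306] = 967.0036
r = -246 / 967.0036 ≈ -0.254

-0.254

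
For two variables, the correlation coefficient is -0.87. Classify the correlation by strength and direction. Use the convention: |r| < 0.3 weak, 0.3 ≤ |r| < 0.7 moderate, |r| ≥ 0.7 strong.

strong negative

r = -0.87 < 0 so the relationship is negative.
|r| = 0.87, which falls in the strong range.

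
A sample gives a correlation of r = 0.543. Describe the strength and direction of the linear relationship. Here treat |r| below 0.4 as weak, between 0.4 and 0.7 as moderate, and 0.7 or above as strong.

r = 0.543 > 0 so the relationship is positive.
|r| = 0.543, which falls in the moderate range.

moderate positive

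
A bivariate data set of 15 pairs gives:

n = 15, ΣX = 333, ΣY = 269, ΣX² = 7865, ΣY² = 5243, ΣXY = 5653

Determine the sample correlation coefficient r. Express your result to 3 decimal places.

r = (nΣXY − ΣXΣY) / √[(nΣX² − (ΣX)²)(nΣY² − (ΣY)²)]
Numerator: 15×5653 − 333×269 = -4782
Denominator: √[(117975 − 110889)(78645 − 72361)] = √[7086 × 6284] = 6672.9622
r = -4782 / 6672.9622 ≈ -0.717

-0.717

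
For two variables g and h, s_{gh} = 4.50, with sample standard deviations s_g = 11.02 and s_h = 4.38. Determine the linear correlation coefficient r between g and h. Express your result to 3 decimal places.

r = Cov(g,h) / (s_g · s_h) = 4.50 / (11.02 × 4.38)
  = 4.50 / 48.2676 ≈ 0.093

0.093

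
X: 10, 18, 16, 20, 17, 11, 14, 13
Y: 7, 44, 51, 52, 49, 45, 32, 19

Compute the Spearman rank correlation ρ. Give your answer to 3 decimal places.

0.714

Rank X: 1, 7, 5, 8, 6, 2, 4, 3
Rank Y: 1, 4, 7, 8, 6, 5, 3, 2
d = rank(X) − rank(Y): 0, 3, -2, 0, 0, -3, 1, 1; Σd² = 24
ρ = 1 − 6Σd² / [n(n²−1)] = 1 − 6×24 / (8×63) = 1 − 144/504 ≈ 0.714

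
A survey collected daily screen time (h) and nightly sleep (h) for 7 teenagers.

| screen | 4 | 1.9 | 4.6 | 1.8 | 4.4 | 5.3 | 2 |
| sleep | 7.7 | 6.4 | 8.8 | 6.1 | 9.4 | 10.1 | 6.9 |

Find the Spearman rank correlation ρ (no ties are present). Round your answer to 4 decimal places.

Rank screen: 4, 2, 6, 1, 5, 7, 3
Rank sleep: 4, 2, 5, 1, 6, 7, 3
d = rank(screen) − rank(sleep): 0, 0, 1, 0, -1, 0, 0; Σd² = 2
ρ = 1 − 6Σd² / [n(n²−1)] = 1 − 6×2 / (7×48) = 1 − 12/336 ≈ 0.9643

0.9643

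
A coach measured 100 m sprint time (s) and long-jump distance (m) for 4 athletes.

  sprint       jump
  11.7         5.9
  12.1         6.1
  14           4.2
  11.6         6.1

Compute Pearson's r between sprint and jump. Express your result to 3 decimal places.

n = 4, Σx = 49.4, Σy = 22.3, Σx² = 613.86, Σy² = 126.87, Σxy = 272.4
nΣxy − ΣxΣy = 1089.6 − 1101.62 = -12.02
nΣx² − (Σx)² = 2455.44 − 2440.36 = 15.08; nΣy² − (Σy)² = 507.48 − 497.29 = 10.19
r = -12.02 / √(15.08 × 10.19) = -12.02 / 12.3962 ≈ -0.970

-0.970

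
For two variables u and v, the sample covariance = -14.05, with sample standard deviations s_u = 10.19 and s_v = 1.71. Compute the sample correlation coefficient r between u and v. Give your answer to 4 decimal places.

-0.8063

r = Cov(u,v) / (s_u · s_v) = -14.05 / (10.19 × 1.71)
  = -14.05 / 17.4249 ≈ -0.8063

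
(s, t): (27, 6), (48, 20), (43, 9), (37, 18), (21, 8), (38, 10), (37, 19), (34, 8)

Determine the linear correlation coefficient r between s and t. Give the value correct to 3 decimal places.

n = 8, Σs = 285, Σt = 98, Σs² = 10661, Σt² = 1430, Σst = 3698
nΣst − ΣsΣt = 29584 − 27930 = 1654
nΣs² − (Σs)² = 85288 − 81225 = 4063; nΣt² − (Σt)² = 11440 − 9604 = 1836
r = 1654 / √(4063 × 1836) = 1654 / 2731.2393 ≈ 0.606

0.606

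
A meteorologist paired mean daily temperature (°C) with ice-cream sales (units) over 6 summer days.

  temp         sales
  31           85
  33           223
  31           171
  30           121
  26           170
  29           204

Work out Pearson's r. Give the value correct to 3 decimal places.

n = 6, Σx = 180, Σy = 974, Σx² = 5428, Σy² = 171352, Σxy = 29261
nΣxy − ΣxΣy = 175566 − 175320 = 246
nΣx² − (Σx)² = 32568 − 32400 = 168; nΣy² − (Σy)² = 1028112 − 948676 = 79436
r = 246 / √(168 × 79436) = 246 / 3653.1148 ≈ 0.067

0.067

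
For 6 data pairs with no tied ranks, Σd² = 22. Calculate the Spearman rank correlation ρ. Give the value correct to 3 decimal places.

ρ = 1 − 6Σd² / [n(n²−1)] = 1 − 6×22 / (6×35)
  = 1 − 132/210 = 1 − 0.6286 ≈ 0.371

0.371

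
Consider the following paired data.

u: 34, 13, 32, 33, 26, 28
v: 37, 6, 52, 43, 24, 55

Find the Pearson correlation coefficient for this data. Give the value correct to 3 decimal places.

n = 6, Σu = 166, Σv = 217, Σu² = 4898, Σv² = 9559, Σuv = 6583
nΣuv − ΣuΣv = 39498 − 36022 = 3476
nΣu² − (Σu)² = 29388 − 27556 = 1832; nΣv² − (Σv)² = 57354 − 47089 = 10265
r = 3476 / √(1832 × 10265) = 3476 / 4336.5286 ≈ 0.802

0.802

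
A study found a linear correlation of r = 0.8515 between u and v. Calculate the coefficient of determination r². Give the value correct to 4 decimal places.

0.7251

r² = (0.8515)² = 0.7251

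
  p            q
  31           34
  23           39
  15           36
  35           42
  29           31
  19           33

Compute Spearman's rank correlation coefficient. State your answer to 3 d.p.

0.257

Rank p: 5, 3, 1, 6, 4, 2
Rank q: 3, 5, 4, 6, 1, 2
d = rank(p) − rank(q): 2, -2, -3, 0, 3, 0; Σd² = 26
ρ = 1 − 6Σd² / [n(n²−1)] = 1 − 6×26 / (6×35) = 1 − 156/210 ≈ 0.257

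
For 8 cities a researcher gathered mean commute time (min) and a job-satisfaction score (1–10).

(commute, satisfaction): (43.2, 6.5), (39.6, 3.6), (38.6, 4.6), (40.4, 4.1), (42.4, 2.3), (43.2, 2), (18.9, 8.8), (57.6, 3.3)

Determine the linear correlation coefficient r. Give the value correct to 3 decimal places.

-0.706

n = 8, Σx = 323.9, Σy = 35.2, Σx² = 13895.49, Σy² = 190.8, Σxy = 1306.88
nΣxy − ΣxΣy = 10455.04 − 11401.28 = -946.24
nΣx² − (Σx)² = 111163.92 − 104911.21 = 6252.71; nΣy² − (Σy)² = 1526.4 − 1239.04 = 287.36
r = -946.24 / √(6252.71 × 287.36) = -946.24 / 1340.4398 ≈ -0.706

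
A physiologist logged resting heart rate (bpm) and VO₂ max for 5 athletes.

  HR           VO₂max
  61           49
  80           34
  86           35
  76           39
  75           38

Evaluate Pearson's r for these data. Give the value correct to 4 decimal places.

-0.9495

n = 5, Σx = 378, Σy = 195, Σx² = 28918, Σy² = 7747, Σxy = 14533
nΣxy − ΣxΣy = 72665 − 73710 = -1045
nΣx² − (Σx)² = 144590 − 142884 = 1706; nΣy² − (Σy)² = 38735 − 38025 = 710
r = -1045 / √(1706 × 710) = -1045 / 1100.5726 ≈ -0.9495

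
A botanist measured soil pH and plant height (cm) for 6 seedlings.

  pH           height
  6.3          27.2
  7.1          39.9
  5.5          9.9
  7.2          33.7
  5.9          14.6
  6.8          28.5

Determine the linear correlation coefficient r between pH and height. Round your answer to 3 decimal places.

n = 6, Σx = 38.8, Σy = 153.8, Σx² = 253.24, Σy² = 4590.96, Σxy = 1031.68
nΣxy − ΣxΣy = 6190.08 − 5967.44 = 222.64
nΣx² − (Σx)² = 1519.44 − 1505.44 = 14; nΣy² − (Σy)² = 27545.76 − 23654.44 = 3891.32
r = 222.64 / √(14 × 3891.32) = 222.64 / 233.4063 ≈ 0.954

0.954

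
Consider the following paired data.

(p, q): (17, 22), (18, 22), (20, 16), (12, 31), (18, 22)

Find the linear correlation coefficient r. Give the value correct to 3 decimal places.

n = 5, Σp = 85, Σq = 113, Σp² = 1481, Σq² = 2669, Σpq = 1858
nΣpq − ΣpΣq = 9290 − 9605 = -315
nΣp² − (Σp)² = 7405 − 7225 = 180; nΣq² − (Σq)² = 13345 − 12769 = 576
r = -315 / √(180 × 576) = -315 / 321.9938 ≈ -0.978

-0.978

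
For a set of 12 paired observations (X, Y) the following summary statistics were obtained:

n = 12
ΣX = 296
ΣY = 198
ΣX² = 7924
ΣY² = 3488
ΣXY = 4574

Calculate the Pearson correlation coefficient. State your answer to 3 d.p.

r = (nΣXY − ΣXΣY) / √[(nΣX² − (ΣX)²)(nΣY² − (ΣY)²)]
Numerator: 12×4574 − 296×198 = -3720
Denominator: √[(95088 − 87616)(41856 − 39204)] = √[7472 × 2652] = 4451.4878
r = -3720 / 4451.4878 ≈ -0.836

-0.836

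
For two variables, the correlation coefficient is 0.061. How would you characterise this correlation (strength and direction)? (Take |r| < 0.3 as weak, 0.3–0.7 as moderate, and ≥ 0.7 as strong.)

r = 0.061 > 0 so the relationship is positive.
|r| = 0.061, which falls in the weak range.

weak positive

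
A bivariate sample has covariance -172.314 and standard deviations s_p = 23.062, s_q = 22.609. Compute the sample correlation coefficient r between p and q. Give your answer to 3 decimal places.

r = Cov(p,q) / (s_p · s_q) = -172.314 / (23.062 × 22.609)
  = -172.314 / 521.4088 ≈ -0.330

-0.330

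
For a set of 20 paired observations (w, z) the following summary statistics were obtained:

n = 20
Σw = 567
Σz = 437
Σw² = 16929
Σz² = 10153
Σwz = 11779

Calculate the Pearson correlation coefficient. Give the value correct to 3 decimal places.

r = (nΣwz − ΣwΣz) / √[(nΣw² − (Σw)²)(nΣz² − (Σz)²)]
Numerator: 20×11779 − 567×437 = -12199
Denominator: √[(338580 − 321489)(203060 − 190969)] = √[17091 × 12091] = 14375.2315
r = -12199 / 14375.2315 ≈ -0.849

-0.849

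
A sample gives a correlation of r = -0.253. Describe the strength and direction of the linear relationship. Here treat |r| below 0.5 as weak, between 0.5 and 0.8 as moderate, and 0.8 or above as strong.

r = -0.253 < 0 so the relationship is negative.
|r| = 0.253, which falls in the weak range.

weak negative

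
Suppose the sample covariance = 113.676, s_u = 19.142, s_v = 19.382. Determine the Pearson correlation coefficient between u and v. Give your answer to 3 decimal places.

r = Cov(u,v) / (s_u · s_v) = 113.676 / (19.142 × 19.382)
  = 113.676 / 371.0102 ≈ 0.306

0.306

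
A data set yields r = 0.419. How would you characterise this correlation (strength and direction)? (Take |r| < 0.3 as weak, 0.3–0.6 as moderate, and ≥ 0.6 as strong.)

moderate positive

r = 0.419 > 0 so the relationship is positive.
|r| = 0.419, which falls in the moderate range.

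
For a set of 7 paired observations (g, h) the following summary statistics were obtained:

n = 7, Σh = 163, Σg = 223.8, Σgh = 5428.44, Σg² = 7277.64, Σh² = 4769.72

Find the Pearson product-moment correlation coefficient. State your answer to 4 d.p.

0.6286

r = (nΣgh − ΣgΣh) / √[(nΣg² − (Σg)²)(nΣh² − (Σh)²)]
Numerator: 7×5428.44 − 223.8×163 = 1519.68
Denominator: √[(50943.48 − 50086.44)(33388.04 − 26569)] = √[857.04 × 6819.04] = 2417.4760
r = 1519.68 / 2417.4760 ≈ 0.6286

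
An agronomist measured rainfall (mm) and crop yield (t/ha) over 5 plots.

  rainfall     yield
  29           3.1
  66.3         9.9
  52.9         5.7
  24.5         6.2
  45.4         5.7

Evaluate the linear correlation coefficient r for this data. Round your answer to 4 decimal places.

0.7378

n = 5, Σx = 218.1, Σy = 30.6, Σx² = 10696.51, Σy² = 211.04, Σxy = 1458.48
nΣxy − ΣxΣy = 7292.4 − 6673.86 = 618.54
nΣx² − (Σx)² = 53482.55 − 47567.61 = 5914.94; nΣy² − (Σy)² = 1055.2 − 936.36 = 118.84
r = 618.54 / √(5914.94 × 118.84) = 618.54 / 838.4101 ≈ 0.7378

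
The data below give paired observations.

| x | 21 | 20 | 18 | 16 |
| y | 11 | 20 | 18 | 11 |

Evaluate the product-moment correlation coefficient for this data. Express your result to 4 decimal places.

0.1923

n = 4, Σx = 75, Σy = 60, Σx² = 1421, Σy² = 966, Σxy = 1131
nΣxy − ΣxΣy = 4524 − 4500 = 24
nΣx² − (Σx)² = 5684 − 5625 = 59; nΣy² − (Σy)² = 3864 − 3600 = 264
r = 24 / √(59 × 264) = 24 / 124.8038 ≈ 0.1923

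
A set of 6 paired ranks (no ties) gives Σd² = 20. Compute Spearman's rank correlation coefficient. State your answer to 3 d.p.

ρ = 1 − 6Σd² / [n(n²−1)] = 1 − 6×20 / (6×35)
  = 1 − 120/210 = 1 − 0.5714 ≈ 0.429

0.429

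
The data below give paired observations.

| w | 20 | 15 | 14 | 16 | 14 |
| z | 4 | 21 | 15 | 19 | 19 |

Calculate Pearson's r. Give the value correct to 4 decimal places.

n = 5, Σw = 79, Σz = 78, Σw² = 1273, Σz² = 1404, Σwz = 1175
nΣwz − ΣwΣz = 5875 − 6162 = -287
nΣw² − (Σw)² = 6365 − 6241 = 124; nΣz² − (Σz)² = 7020 − 6084 = 936
r = -287 / √(124 × 936) = -287 / 340.6817 ≈ -0.8424

-0.8424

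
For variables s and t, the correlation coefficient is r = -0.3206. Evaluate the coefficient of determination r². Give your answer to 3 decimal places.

0.103

r² = (-0.3206)² = 0.103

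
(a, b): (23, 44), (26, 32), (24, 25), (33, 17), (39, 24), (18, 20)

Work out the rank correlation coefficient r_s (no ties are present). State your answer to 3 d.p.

Rank a: 2, 4, 3, 5, 6, 1
Rank b: 6, 5, 4, 1, 3, 2
d = rank(a) − rank(b): -4, -1, -1, 4, 3, -1; Σd² = 44
ρ = 1 − 6Σd² / [n(n²−1)] = 1 − 6×44 / (6×35) = 1 − 264/210 ≈ -0.257

-0.257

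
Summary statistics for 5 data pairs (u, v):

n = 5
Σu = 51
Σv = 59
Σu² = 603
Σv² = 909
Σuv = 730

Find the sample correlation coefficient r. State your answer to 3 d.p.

r = (nΣuv − ΣuΣv) / √[(nΣu² − (Σu)²)(nΣv² − (Σv)²)]
Numerator: 5×730 − 51×59 = 641
Denominator: √[(3015 − 2601)(4545 − 3481)] = √[414 × 1064] = 663.6987
r = 641 / 663.6987 ≈ 0.966

0.966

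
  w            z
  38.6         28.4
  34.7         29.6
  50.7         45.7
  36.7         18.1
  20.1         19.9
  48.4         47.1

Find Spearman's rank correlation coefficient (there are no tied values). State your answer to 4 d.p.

Rank w: 4, 2, 6, 3, 1, 5
Rank z: 3, 4, 5, 1, 2, 6
d = rank(w) − rank(z): 1, -2, 1, 2, -1, -1; Σd² = 12
ρ = 1 − 6Σd² / [n(n²−1)] = 1 − 6×12 / (6×35) = 1 − 72/210 ≈ 0.6571

0.6571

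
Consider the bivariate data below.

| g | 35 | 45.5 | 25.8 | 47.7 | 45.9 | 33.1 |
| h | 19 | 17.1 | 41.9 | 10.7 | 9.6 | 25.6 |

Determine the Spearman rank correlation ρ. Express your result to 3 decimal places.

-0.943

Rank g: 3, 4, 1, 6, 5, 2
Rank h: 4, 3, 6, 2, 1, 5
d = rank(g) − rank(h): -1, 1, -5, 4, 4, -3; Σd² = 68
ρ = 1 − 6Σd² / [n(n²−1)] = 1 − 6×68 / (6×35) = 1 − 408/210 ≈ -0.943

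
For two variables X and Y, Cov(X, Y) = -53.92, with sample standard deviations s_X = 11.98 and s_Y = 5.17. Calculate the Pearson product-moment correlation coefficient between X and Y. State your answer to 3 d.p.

-0.871

r = Cov(X,Y) / (s_X · s_Y) = -53.92 / (11.98 × 5.17)
  = -53.92 / 61.9366 ≈ -0.871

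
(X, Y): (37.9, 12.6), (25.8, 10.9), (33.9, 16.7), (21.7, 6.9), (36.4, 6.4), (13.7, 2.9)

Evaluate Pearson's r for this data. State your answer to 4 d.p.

n = 6, ΣX = 169.4, ΣY = 56.4, ΣX² = 5234.8, ΣY² = 653.44, ΣXY = 1747.31
nΣXY − ΣXΣY = 10483.86 − 9554.16 = 929.7
nΣX² − (ΣX)² = 31408.8 − 28696.36 = 2712.44; nΣY² − (ΣY)² = 3920.64 − 3180.96 = 739.68
r = 929.7 / √(2712.44 × 739.68) = 929.7 / 1416.4525 ≈ 0.6564

0.6564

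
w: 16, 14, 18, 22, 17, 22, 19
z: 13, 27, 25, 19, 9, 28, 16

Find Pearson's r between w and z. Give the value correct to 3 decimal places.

0.166

n = 7, Σw = 128, Σz = 137, Σw² = 2394, Σz² = 3005, Σwz = 2527
nΣwz − ΣwΣz = 17689 − 17536 = 153
nΣw² − (Σw)² = 16758 − 16384 = 374; nΣz² − (Σz)² = 21035 − 18769 = 2266
r = 153 / √(374 × 2266) = 153 / 920.5889 ≈ 0.166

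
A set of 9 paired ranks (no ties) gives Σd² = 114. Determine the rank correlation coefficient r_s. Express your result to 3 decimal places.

0.050

ρ = 1 − 6Σd² / [n(n²−1)] = 1 − 6×114 / (9×80)
  = 1 − 684/720 = 1 − 0.9500 ≈ 0.050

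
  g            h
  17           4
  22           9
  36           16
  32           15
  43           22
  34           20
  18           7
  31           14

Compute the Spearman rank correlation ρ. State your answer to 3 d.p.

0.976

Rank g: 1, 3, 7, 5, 8, 6, 2, 4
Rank h: 1, 3, 6, 5, 8, 7, 2, 4
d = rank(g) − rank(h): 0, 0, 1, 0, 0, -1, 0, 0; Σd² = 2
ρ = 1 − 6Σd² / [n(n²−1)] = 1 − 6×2 / (8×63) = 1 − 12/504 ≈ 0.976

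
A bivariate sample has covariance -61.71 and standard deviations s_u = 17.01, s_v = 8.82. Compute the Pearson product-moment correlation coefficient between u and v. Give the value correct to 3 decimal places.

-0.411

r = Cov(u,v) / (s_u · s_v) = -61.71 / (17.01 × 8.82)
  = -61.71 / 150.0282 ≈ -0.411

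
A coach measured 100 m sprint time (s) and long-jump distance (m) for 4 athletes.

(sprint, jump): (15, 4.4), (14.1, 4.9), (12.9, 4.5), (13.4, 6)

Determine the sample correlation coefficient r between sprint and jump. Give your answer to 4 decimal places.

n = 4, Σx = 55.4, Σy = 19.8, Σx² = 769.78, Σy² = 99.62, Σxy = 273.54
nΣxy − ΣxΣy = 1094.16 − 1096.92 = -2.76
nΣx² − (Σx)² = 3079.12 − 3069.16 = 9.96; nΣy² − (Σy)² = 398.48 − 392.04 = 6.44
r = -2.76 / √(9.96 × 6.44) = -2.76 / 8.0089 ≈ -0.3446

-0.3446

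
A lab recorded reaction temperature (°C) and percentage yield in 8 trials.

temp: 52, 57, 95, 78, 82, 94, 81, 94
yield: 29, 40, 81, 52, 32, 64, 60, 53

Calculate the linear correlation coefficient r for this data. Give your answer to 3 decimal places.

0.741

n = 8, Σx = 633, Σy = 411, Σx² = 52019, Σy² = 23235, Σxy = 34021
nΣxy − ΣxΣy = 272168 − 260163 = 12005
nΣx² − (Σx)² = 416152 − 400689 = 15463; nΣy² − (Σy)² = 185880 − 168921 = 16959
r = 12005 / √(15463 × 16959) = 12005 / 16193.7339 ≈ 0.741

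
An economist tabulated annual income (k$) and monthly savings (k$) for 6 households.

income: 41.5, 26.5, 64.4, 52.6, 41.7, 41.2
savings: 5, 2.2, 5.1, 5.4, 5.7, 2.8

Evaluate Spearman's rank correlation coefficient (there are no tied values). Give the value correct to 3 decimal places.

0.771

Rank income: 3, 1, 6, 5, 4, 2
Rank savings: 3, 1, 4, 5, 6, 2
d = rank(income) − rank(savings): 0, 0, 2, 0, -2, 0; Σd² = 8
ρ = 1 − 6Σd² / [n(n²−1)] = 1 − 6×8 / (6×35) = 1 − 48/210 ≈ 0.771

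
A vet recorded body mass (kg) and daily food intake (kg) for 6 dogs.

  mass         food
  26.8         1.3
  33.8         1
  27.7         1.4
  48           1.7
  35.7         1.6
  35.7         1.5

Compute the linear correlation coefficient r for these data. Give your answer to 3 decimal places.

n = 6, Σx = 207.7, Σy = 8.5, Σx² = 7480.95, Σy² = 12.35, Σxy = 299.69
nΣxy − ΣxΣy = 1798.14 − 1765.45 = 32.69
nΣx² − (Σx)² = 44885.7 − 43139.29 = 1746.41; nΣy² − (Σy)² = 74.1 − 72.25 = 1.85
r = 32.69 / √(1746.41 × 1.85) = 32.69 / 56.8406 ≈ 0.575

0.575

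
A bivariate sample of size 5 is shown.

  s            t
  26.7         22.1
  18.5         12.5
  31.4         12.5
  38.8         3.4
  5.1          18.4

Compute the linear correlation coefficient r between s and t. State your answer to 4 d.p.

n = 5, Σs = 120.5, Σt = 68.9, Σs² = 3572.55, Σt² = 1151.03, Σst = 1439.58
nΣst − ΣsΣt = 7197.9 − 8302.45 = -1104.55
nΣs² − (Σs)² = 17862.75 − 14520.25 = 3342.5; nΣt² − (Σt)² = 5755.15 − 4747.21 = 1007.94
r = -1104.55 / √(3342.5 × 1007.94) = -1104.55 / 1835.4943 ≈ -0.6018

-0.6018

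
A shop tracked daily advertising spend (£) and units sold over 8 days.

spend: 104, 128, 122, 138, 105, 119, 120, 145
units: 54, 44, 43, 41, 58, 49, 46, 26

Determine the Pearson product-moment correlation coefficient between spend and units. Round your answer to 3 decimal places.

n = 8, Σx = 981, Σy = 361, Σx² = 121739, Σy² = 16939, Σxy = 43363
nΣxy − ΣxΣy = 346904 − 354141 = -7237
nΣx² − (Σx)² = 973912 − 962361 = 11551; nΣy² − (Σy)² = 135512 − 130321 = 5191
r = -7237 / √(11551 × 5191) = -7237 / 7743.4644 ≈ -0.935

-0.935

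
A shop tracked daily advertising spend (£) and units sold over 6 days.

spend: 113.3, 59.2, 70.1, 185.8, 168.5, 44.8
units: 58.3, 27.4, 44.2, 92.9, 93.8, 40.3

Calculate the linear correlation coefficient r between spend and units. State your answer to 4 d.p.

0.9670

n = 6, Σx = 641.7, Σy = 356.9, Σx² = 86176.47, Σy² = 25156.23, Σxy = 46197.45
nΣxy − ΣxΣy = 277184.7 − 229022.73 = 48161.97
nΣx² − (Σx)² = 517058.82 − 411778.89 = 105279.93; nΣy² − (Σy)² = 150937.38 − 127377.61 = 23559.77
r = 48161.97 / √(105279.93 × 23559.77) = 48161.97 / 49803.3225 ≈ 0.9670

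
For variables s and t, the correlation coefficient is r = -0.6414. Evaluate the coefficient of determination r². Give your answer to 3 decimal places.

r² = (-0.6414)² = 0.411

0.411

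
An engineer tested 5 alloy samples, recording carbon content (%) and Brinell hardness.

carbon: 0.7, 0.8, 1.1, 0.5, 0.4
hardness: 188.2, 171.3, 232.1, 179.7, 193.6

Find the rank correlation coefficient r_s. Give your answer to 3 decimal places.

0.100

Rank carbon: 3, 4, 5, 2, 1
Rank hardness: 3, 1, 5, 2, 4
d = rank(carbon) − rank(hardness): 0, 3, 0, 0, -3; Σd² = 18
ρ = 1 − 6Σd² / [n(n²−1)] = 1 − 6×18 / (5×24) = 1 − 108/120 ≈ 0.100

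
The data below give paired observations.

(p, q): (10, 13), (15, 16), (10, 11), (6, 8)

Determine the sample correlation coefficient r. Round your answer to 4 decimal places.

n = 4, Σp = 41, Σq = 48, Σp² = 461, Σq² = 610, Σpq = 528
nΣpq − ΣpΣq = 2112 − 1968 = 144
nΣp² − (Σp)² = 1844 − 1681 = 163; nΣq² − (Σq)² = 2440 − 2304 = 136
r = 144 / √(163 × 136) = 144 / 148.8892 ≈ 0.9672

0.9672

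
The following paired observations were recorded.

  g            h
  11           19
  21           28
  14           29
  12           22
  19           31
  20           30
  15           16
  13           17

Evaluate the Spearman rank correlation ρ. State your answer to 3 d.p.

Rank g: 1, 8, 4, 2, 6, 7, 5, 3
Rank h: 3, 5, 6, 4, 8, 7, 1, 2
d = rank(g) − rank(h): -2, 3, -2, -2, -2, 0, 4, 1; Σd² = 42
ρ = 1 − 6Σd² / [n(n²−1)] = 1 − 6×42 / (8×63) = 1 − 252/504 ≈ 0.500

0.500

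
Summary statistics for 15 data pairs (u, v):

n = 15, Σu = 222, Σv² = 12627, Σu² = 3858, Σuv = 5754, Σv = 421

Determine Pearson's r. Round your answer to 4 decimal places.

-0.6998

r = (nΣuv − ΣuΣv) / √[(nΣu² − (Σu)²)(nΣv² − (Σv)²)]
Numerator: 15×5754 − 222×421 = -7152
Denominator: √[(57870 − 49284)(189405 − 177241)] = √[8586 × 12164] = 10219.5941
r = -7152 / 10219.5941 ≈ -0.6998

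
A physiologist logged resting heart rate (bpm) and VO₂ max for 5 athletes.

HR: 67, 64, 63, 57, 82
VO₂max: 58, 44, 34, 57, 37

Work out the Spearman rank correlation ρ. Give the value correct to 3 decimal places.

Rank HR: 4, 3, 2, 1, 5
Rank VO₂max: 5, 3, 1, 4, 2
d = rank(HR) − rank(VO₂max): -1, 0, 1, -3, 3; Σd² = 20
ρ = 1 − 6Σd² / [n(n²−1)] = 1 − 6×20 / (5×24) = 1 − 120/120 ≈ 0.000

0.000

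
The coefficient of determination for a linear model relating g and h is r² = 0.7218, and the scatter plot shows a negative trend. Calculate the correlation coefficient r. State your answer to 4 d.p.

|r| = √0.7218 = 0.8496
The association is negative, so r = −0.8496.

-0.8496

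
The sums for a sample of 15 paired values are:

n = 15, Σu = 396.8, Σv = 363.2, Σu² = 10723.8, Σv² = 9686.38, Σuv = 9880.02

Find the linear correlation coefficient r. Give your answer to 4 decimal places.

0.6047

r = (nΣuv − ΣuΣv) / √[(nΣu² − (Σu)²)(nΣv² − (Σv)²)]
Numerator: 15×9880.02 − 396.8×363.2 = 4082.54
Denominator: √[(160857 − 157450.24)(145295.7 − 131914.24)] = √[3406.76 × 13381.46] = 6751.8459
r = 4082.54 / 6751.8459 ≈ 0.6047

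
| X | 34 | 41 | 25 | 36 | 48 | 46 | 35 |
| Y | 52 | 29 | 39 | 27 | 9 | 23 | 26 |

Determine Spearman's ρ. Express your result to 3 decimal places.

-0.821

Rank X: 2, 5, 1, 4, 7, 6, 3
Rank Y: 7, 5, 6, 4, 1, 2, 3
d = rank(X) − rank(Y): -5, 0, -5, 0, 6, 4, 0; Σd² = 102
ρ = 1 − 6Σd² / [n(n²−1)] = 1 − 6×102 / (7×48) = 1 − 612/336 ≈ -0.821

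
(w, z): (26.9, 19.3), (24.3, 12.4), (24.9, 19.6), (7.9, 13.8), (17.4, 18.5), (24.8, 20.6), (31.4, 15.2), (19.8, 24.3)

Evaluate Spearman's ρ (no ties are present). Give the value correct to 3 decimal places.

0.143

Rank w: 7, 4, 6, 1, 2, 5, 8, 3
Rank z: 5, 1, 6, 2, 4, 7, 3, 8
d = rank(w) − rank(z): 2, 3, 0, -1, -2, -2, 5, -5; Σd² = 72
ρ = 1 − 6Σd² / [n(n²−1)] = 1 − 6×72 / (8×63) = 1 − 432/504 ≈ 0.143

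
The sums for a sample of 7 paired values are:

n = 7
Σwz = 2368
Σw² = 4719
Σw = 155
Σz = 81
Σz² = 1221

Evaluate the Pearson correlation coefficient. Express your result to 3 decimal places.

0.951

r = (nΣwz − ΣwΣz) / √[(nΣw² − (Σw)²)(nΣz² − (Σz)²)]
Numerator: 7×2368 − 155×81 = 4021
Denominator: √[(33033 − 24025)(8547 − 6561)] = √[9008 × 1986] = 4229.6440
r = 4021 / 4229.6440 ≈ 0.951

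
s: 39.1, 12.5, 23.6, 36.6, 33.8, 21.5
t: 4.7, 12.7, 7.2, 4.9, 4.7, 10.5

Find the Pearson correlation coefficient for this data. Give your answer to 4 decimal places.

n = 6, Σs = 167.1, Σt = 44.7, Σs² = 5186.27, Σt² = 391.57, Σst = 1076.39
nΣst − ΣsΣt = 6458.34 − 7469.37 = -1011.03
nΣs² − (Σs)² = 31117.62 − 27922.41 = 3195.21; nΣt² − (Σt)² = 2349.42 − 1998.09 = 351.33
r = -1011.03 / √(3195.21 × 351.33) = -1011.03 / 1059.5155 ≈ -0.9542

-0.9542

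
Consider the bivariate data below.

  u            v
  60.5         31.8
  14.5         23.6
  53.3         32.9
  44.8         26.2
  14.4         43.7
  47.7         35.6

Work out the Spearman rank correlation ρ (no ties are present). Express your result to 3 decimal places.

-0.086

Rank u: 6, 2, 5, 3, 1, 4
Rank v: 3, 1, 4, 2, 6, 5
d = rank(u) − rank(v): 3, 1, 1, 1, -5, -1; Σd² = 38
ρ = 1 − 6Σd² / [n(n²−1)] = 1 − 6×38 / (6×35) = 1 − 228/210 ≈ -0.086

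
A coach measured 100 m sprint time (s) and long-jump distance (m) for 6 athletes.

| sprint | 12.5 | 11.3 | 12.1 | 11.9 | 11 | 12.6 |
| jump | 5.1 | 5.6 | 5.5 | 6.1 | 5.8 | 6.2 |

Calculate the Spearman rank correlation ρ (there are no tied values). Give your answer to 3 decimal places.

Rank sprint: 5, 2, 4, 3, 1, 6
Rank jump: 1, 3, 2, 5, 4, 6
d = rank(sprint) − rank(jump): 4, -1, 2, -2, -3, 0; Σd² = 34
ρ = 1 − 6Σd² / [n(n²−1)] = 1 − 6×34 / (6×35) = 1 − 204/210 ≈ 0.029

0.029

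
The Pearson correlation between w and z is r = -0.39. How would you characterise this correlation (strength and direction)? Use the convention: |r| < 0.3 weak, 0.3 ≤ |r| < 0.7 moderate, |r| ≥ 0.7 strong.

moderate negative

r = -0.39 < 0 so the relationship is negative.
|r| = 0.39, which falls in the moderate range.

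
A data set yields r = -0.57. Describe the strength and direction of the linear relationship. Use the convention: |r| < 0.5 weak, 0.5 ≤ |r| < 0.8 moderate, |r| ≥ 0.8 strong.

r = -0.57 < 0 so the relationship is negative.
|r| = 0.57, which falls in the moderate range.

moderate negative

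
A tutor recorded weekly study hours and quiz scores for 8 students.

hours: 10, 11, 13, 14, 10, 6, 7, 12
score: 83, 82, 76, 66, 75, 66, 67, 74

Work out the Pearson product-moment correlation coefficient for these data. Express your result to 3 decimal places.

0.273

n = 8, Σx = 83, Σy = 589, Σx² = 915, Σy² = 43691, Σxy = 6147
nΣxy − ΣxΣy = 49176 − 48887 = 289
nΣx² − (Σx)² = 7320 − 6889 = 431; nΣy² − (Σy)² = 349528 − 346921 = 2607
r = 289 / √(431 × 2607) = 289 / 1060.0080 ≈ 0.273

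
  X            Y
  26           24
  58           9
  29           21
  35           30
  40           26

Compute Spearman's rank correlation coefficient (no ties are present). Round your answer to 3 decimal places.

-0.200

Rank X: 1, 5, 2, 3, 4
Rank Y: 3, 1, 2, 5, 4
d = rank(X) − rank(Y): -2, 4, 0, -2, 0; Σd² = 24
ρ = 1 − 6Σd² / [n(n²−1)] = 1 − 6×24 / (5×24) = 1 − 144/120 ≈ -0.200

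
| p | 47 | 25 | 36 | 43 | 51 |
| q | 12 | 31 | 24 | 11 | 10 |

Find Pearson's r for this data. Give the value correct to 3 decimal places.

-0.959

n = 5, Σp = 202, Σq = 88, Σp² = 8580, Σq² = 1902, Σpq = 3186
nΣpq − ΣpΣq = 15930 − 17776 = -1846
nΣp² − (Σp)² = 42900 − 40804 = 2096; nΣq² − (Σq)² = 9510 − 7744 = 1766
r = -1846 / √(2096 × 1766) = -1846 / 1923.9376 ≈ -0.959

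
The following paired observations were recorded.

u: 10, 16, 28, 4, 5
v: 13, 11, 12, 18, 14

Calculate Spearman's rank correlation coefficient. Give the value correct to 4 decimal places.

Rank u: 3, 4, 5, 1, 2
Rank v: 3, 1, 2, 5, 4
d = rank(u) − rank(v): 0, 3, 3, -4, -2; Σd² = 38
ρ = 1 − 6Σd² / [n(n²−1)] = 1 − 6×38 / (5×24) = 1 − 228/120 ≈ -0.9000

-0.9000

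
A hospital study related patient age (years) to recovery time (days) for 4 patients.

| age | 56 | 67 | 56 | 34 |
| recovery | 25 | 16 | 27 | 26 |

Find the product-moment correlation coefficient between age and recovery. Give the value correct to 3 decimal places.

n = 4, Σx = 213, Σy = 94, Σx² = 11917, Σy² = 2286, Σxy = 4868
nΣxy − ΣxΣy = 19472 − 20022 = -550
nΣx² − (Σx)² = 47668 − 45369 = 2299; nΣy² − (Σy)² = 9144 − 8836 = 308
r = -550 / √(2299 × 308) = -550 / 841.4820 ≈ -0.654

-0.654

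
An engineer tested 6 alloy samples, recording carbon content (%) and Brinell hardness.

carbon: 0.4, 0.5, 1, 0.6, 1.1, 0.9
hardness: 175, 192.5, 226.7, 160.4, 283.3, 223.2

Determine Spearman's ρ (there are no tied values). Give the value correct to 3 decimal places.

Rank carbon: 1, 2, 5, 3, 6, 4
Rank hardness: 2, 3, 5, 1, 6, 4
d = rank(carbon) − rank(hardness): -1, -1, 0, 2, 0, 0; Σd² = 6
ρ = 1 − 6Σd² / [n(n²−1)] = 1 − 6×6 / (6×35) = 1 − 36/210 ≈ 0.829

0.829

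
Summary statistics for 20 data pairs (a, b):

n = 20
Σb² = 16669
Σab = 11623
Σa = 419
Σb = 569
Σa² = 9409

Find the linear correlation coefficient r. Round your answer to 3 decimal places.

r = (nΣab − ΣaΣb) / √[(nΣa² − (Σa)²)(nΣb² − (Σb)²)]
Numerator: 20×11623 − 419×569 = -5951
Denominator: √[(188180 − 175561)(333380 − 323761)] = √[12619 × 9619] = 11017.3573
r = -5951 / 11017.3573 ≈ -0.540

-0.540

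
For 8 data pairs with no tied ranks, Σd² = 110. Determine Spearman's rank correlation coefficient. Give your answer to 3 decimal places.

ρ = 1 − 6Σd² / [n(n²−1)] = 1 − 6×110 / (8×63)
  = 1 − 660/504 = 1 − 1.3095 ≈ -0.310

-0.310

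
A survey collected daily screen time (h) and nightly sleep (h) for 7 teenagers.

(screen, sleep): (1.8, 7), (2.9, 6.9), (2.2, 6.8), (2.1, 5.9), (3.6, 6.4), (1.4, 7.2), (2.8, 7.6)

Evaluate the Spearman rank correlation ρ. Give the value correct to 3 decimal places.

Rank screen: 2, 6, 4, 3, 7, 1, 5
Rank sleep: 5, 4, 3, 1, 2, 6, 7
d = rank(screen) − rank(sleep): -3, 2, 1, 2, 5, -5, -2; Σd² = 72
ρ = 1 − 6Σd² / [n(n²−1)] = 1 − 6×72 / (7×48) = 1 − 432/336 ≈ -0.286

-0.286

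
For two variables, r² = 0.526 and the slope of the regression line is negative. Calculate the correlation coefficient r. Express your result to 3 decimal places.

|r| = √0.526 = 0.725
The association is negative, so r = −0.725.

-0.725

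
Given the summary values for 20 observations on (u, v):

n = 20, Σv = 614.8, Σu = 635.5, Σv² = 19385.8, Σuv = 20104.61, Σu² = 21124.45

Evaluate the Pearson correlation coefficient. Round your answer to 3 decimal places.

0.845

r = (nΣuv − ΣuΣv) / √[(nΣu² − (Σu)²)(nΣv² − (Σv)²)]
Numerator: 20×20104.61 − 635.5×614.8 = 11386.8
Denominator: √[(422489 − 403860.25)(387716 − 377979.04)] = √[18628.75 × 9736.96] = 13468.0137
r = 11386.8 / 13468.0137 ≈ 0.845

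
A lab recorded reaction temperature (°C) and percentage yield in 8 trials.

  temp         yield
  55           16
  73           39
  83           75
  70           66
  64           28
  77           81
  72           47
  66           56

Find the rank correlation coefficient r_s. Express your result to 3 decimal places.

Rank temp: 1, 6, 8, 4, 2, 7, 5, 3
Rank yield: 1, 3, 7, 6, 2, 8, 4, 5
d = rank(temp) − rank(yield): 0, 3, 1, -2, 0, -1, 1, -2; Σd² = 20
ρ = 1 − 6Σd² / [n(n²−1)] = 1 − 6×20 / (8×63) = 1 − 120/504 ≈ 0.762

0.762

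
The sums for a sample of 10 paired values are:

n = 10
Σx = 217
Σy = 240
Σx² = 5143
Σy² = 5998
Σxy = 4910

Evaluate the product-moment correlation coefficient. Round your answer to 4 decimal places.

r = (nΣxy − ΣxΣy) / √[(nΣx² − (Σx)²)(nΣy² − (Σy)²)]
Numerator: 10×4910 − 217×240 = -2980
Denominator: √[(51430 − 47089)(59980 − 57600)] = √[4341 × 2380] = 3214.2775
r = -2980 / 3214.2775 ≈ -0.9271

-0.9271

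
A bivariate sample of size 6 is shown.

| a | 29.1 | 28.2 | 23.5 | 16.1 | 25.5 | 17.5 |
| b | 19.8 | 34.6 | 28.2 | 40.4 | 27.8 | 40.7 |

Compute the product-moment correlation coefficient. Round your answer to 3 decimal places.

n = 6, Σa = 139.9, Σb = 191.5, Σa² = 3410.01, Σb² = 6445.93, Σab = 4286.19
nΣab − ΣaΣb = 25717.14 − 26790.85 = -1073.71
nΣa² − (Σa)² = 20460.06 − 19572.01 = 888.05; nΣb² − (Σb)² = 38675.58 − 36672.25 = 2003.33
r = -1073.71 / √(888.05 × 2003.33) = -1073.71 / 1333.8130 ≈ -0.805

-0.805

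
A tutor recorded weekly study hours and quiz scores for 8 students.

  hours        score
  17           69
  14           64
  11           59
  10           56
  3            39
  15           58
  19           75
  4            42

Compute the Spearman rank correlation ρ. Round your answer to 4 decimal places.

0.9286

Rank hours: 7, 5, 4, 3, 1, 6, 8, 2
Rank score: 7, 6, 5, 3, 1, 4, 8, 2
d = rank(hours) − rank(score): 0, -1, -1, 0, 0, 2, 0, 0; Σd² = 6
ρ = 1 − 6Σd² / [n(n²−1)] = 1 − 6×6 / (8×63) = 1 − 36/504 ≈ 0.9286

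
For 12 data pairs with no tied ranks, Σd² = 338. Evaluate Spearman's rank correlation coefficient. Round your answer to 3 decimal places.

-0.182

ρ = 1 − 6Σd² / [n(n²−1)] = 1 − 6×338 / (12×143)
  = 1 − 2028/1716 = 1 − 1.1818 ≈ -0.182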